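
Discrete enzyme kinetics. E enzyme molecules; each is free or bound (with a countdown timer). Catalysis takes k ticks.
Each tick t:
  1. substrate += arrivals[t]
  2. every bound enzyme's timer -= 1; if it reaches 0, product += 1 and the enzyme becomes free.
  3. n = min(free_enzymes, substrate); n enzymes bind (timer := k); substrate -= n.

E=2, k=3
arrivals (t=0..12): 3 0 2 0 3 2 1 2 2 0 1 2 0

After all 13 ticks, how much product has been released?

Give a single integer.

Answer: 8

Derivation:
t=0: arr=3 -> substrate=1 bound=2 product=0
t=1: arr=0 -> substrate=1 bound=2 product=0
t=2: arr=2 -> substrate=3 bound=2 product=0
t=3: arr=0 -> substrate=1 bound=2 product=2
t=4: arr=3 -> substrate=4 bound=2 product=2
t=5: arr=2 -> substrate=6 bound=2 product=2
t=6: arr=1 -> substrate=5 bound=2 product=4
t=7: arr=2 -> substrate=7 bound=2 product=4
t=8: arr=2 -> substrate=9 bound=2 product=4
t=9: arr=0 -> substrate=7 bound=2 product=6
t=10: arr=1 -> substrate=8 bound=2 product=6
t=11: arr=2 -> substrate=10 bound=2 product=6
t=12: arr=0 -> substrate=8 bound=2 product=8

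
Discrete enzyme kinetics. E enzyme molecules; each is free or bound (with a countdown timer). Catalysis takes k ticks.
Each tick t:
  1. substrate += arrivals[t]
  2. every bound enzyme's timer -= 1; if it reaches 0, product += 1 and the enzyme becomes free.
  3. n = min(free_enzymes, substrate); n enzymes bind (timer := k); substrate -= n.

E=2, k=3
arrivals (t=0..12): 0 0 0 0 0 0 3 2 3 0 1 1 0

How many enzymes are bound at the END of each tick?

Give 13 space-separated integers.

Answer: 0 0 0 0 0 0 2 2 2 2 2 2 2

Derivation:
t=0: arr=0 -> substrate=0 bound=0 product=0
t=1: arr=0 -> substrate=0 bound=0 product=0
t=2: arr=0 -> substrate=0 bound=0 product=0
t=3: arr=0 -> substrate=0 bound=0 product=0
t=4: arr=0 -> substrate=0 bound=0 product=0
t=5: arr=0 -> substrate=0 bound=0 product=0
t=6: arr=3 -> substrate=1 bound=2 product=0
t=7: arr=2 -> substrate=3 bound=2 product=0
t=8: arr=3 -> substrate=6 bound=2 product=0
t=9: arr=0 -> substrate=4 bound=2 product=2
t=10: arr=1 -> substrate=5 bound=2 product=2
t=11: arr=1 -> substrate=6 bound=2 product=2
t=12: arr=0 -> substrate=4 bound=2 product=4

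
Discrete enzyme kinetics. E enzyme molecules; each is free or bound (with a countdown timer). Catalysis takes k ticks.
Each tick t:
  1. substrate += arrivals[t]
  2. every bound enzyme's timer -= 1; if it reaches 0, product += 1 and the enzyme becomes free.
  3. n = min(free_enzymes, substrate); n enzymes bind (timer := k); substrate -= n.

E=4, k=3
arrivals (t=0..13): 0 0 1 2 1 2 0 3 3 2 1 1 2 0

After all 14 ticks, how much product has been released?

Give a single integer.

t=0: arr=0 -> substrate=0 bound=0 product=0
t=1: arr=0 -> substrate=0 bound=0 product=0
t=2: arr=1 -> substrate=0 bound=1 product=0
t=3: arr=2 -> substrate=0 bound=3 product=0
t=4: arr=1 -> substrate=0 bound=4 product=0
t=5: arr=2 -> substrate=1 bound=4 product=1
t=6: arr=0 -> substrate=0 bound=3 product=3
t=7: arr=3 -> substrate=1 bound=4 product=4
t=8: arr=3 -> substrate=3 bound=4 product=5
t=9: arr=2 -> substrate=4 bound=4 product=6
t=10: arr=1 -> substrate=3 bound=4 product=8
t=11: arr=1 -> substrate=3 bound=4 product=9
t=12: arr=2 -> substrate=4 bound=4 product=10
t=13: arr=0 -> substrate=2 bound=4 product=12

Answer: 12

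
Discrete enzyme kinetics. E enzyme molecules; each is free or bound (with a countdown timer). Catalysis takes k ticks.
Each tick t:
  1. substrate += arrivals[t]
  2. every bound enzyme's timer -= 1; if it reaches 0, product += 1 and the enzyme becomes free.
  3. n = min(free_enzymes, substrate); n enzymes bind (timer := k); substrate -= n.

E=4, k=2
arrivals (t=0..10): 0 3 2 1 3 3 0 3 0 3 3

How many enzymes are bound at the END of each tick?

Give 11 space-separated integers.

Answer: 0 3 4 3 4 4 4 4 3 4 4

Derivation:
t=0: arr=0 -> substrate=0 bound=0 product=0
t=1: arr=3 -> substrate=0 bound=3 product=0
t=2: arr=2 -> substrate=1 bound=4 product=0
t=3: arr=1 -> substrate=0 bound=3 product=3
t=4: arr=3 -> substrate=1 bound=4 product=4
t=5: arr=3 -> substrate=2 bound=4 product=6
t=6: arr=0 -> substrate=0 bound=4 product=8
t=7: arr=3 -> substrate=1 bound=4 product=10
t=8: arr=0 -> substrate=0 bound=3 product=12
t=9: arr=3 -> substrate=0 bound=4 product=14
t=10: arr=3 -> substrate=2 bound=4 product=15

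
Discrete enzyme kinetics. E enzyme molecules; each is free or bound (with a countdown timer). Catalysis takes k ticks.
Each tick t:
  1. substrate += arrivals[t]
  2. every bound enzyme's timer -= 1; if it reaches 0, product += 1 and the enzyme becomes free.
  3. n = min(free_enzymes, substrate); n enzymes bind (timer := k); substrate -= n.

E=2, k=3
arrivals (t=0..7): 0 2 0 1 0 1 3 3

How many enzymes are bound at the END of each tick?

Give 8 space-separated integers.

Answer: 0 2 2 2 1 2 2 2

Derivation:
t=0: arr=0 -> substrate=0 bound=0 product=0
t=1: arr=2 -> substrate=0 bound=2 product=0
t=2: arr=0 -> substrate=0 bound=2 product=0
t=3: arr=1 -> substrate=1 bound=2 product=0
t=4: arr=0 -> substrate=0 bound=1 product=2
t=5: arr=1 -> substrate=0 bound=2 product=2
t=6: arr=3 -> substrate=3 bound=2 product=2
t=7: arr=3 -> substrate=5 bound=2 product=3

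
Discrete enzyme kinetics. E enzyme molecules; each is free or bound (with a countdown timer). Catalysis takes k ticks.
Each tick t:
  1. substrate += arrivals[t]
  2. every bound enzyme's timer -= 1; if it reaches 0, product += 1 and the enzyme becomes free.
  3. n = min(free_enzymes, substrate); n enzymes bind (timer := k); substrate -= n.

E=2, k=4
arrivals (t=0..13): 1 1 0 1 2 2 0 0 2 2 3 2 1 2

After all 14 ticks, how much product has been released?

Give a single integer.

Answer: 6

Derivation:
t=0: arr=1 -> substrate=0 bound=1 product=0
t=1: arr=1 -> substrate=0 bound=2 product=0
t=2: arr=0 -> substrate=0 bound=2 product=0
t=3: arr=1 -> substrate=1 bound=2 product=0
t=4: arr=2 -> substrate=2 bound=2 product=1
t=5: arr=2 -> substrate=3 bound=2 product=2
t=6: arr=0 -> substrate=3 bound=2 product=2
t=7: arr=0 -> substrate=3 bound=2 product=2
t=8: arr=2 -> substrate=4 bound=2 product=3
t=9: arr=2 -> substrate=5 bound=2 product=4
t=10: arr=3 -> substrate=8 bound=2 product=4
t=11: arr=2 -> substrate=10 bound=2 product=4
t=12: arr=1 -> substrate=10 bound=2 product=5
t=13: arr=2 -> substrate=11 bound=2 product=6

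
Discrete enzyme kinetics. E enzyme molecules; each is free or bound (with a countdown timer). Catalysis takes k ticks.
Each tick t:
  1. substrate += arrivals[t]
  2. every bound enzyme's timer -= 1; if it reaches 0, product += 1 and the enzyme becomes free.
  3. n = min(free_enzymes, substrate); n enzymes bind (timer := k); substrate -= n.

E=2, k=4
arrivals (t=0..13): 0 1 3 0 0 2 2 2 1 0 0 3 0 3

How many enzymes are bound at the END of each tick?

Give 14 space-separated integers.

Answer: 0 1 2 2 2 2 2 2 2 2 2 2 2 2

Derivation:
t=0: arr=0 -> substrate=0 bound=0 product=0
t=1: arr=1 -> substrate=0 bound=1 product=0
t=2: arr=3 -> substrate=2 bound=2 product=0
t=3: arr=0 -> substrate=2 bound=2 product=0
t=4: arr=0 -> substrate=2 bound=2 product=0
t=5: arr=2 -> substrate=3 bound=2 product=1
t=6: arr=2 -> substrate=4 bound=2 product=2
t=7: arr=2 -> substrate=6 bound=2 product=2
t=8: arr=1 -> substrate=7 bound=2 product=2
t=9: arr=0 -> substrate=6 bound=2 product=3
t=10: arr=0 -> substrate=5 bound=2 product=4
t=11: arr=3 -> substrate=8 bound=2 product=4
t=12: arr=0 -> substrate=8 bound=2 product=4
t=13: arr=3 -> substrate=10 bound=2 product=5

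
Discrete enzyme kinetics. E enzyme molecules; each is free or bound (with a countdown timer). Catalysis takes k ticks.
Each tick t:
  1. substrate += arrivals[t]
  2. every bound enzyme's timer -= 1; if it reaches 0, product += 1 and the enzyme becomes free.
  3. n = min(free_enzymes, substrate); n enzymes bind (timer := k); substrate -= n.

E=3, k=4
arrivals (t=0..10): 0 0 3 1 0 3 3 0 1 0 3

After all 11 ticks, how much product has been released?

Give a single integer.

Answer: 6

Derivation:
t=0: arr=0 -> substrate=0 bound=0 product=0
t=1: arr=0 -> substrate=0 bound=0 product=0
t=2: arr=3 -> substrate=0 bound=3 product=0
t=3: arr=1 -> substrate=1 bound=3 product=0
t=4: arr=0 -> substrate=1 bound=3 product=0
t=5: arr=3 -> substrate=4 bound=3 product=0
t=6: arr=3 -> substrate=4 bound=3 product=3
t=7: arr=0 -> substrate=4 bound=3 product=3
t=8: arr=1 -> substrate=5 bound=3 product=3
t=9: arr=0 -> substrate=5 bound=3 product=3
t=10: arr=3 -> substrate=5 bound=3 product=6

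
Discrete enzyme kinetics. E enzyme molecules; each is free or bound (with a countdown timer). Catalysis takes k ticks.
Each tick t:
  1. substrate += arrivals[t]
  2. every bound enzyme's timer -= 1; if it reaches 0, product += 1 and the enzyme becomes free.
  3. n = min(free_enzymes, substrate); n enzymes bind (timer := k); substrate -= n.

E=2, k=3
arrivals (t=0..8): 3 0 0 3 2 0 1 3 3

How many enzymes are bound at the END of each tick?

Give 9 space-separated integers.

t=0: arr=3 -> substrate=1 bound=2 product=0
t=1: arr=0 -> substrate=1 bound=2 product=0
t=2: arr=0 -> substrate=1 bound=2 product=0
t=3: arr=3 -> substrate=2 bound=2 product=2
t=4: arr=2 -> substrate=4 bound=2 product=2
t=5: arr=0 -> substrate=4 bound=2 product=2
t=6: arr=1 -> substrate=3 bound=2 product=4
t=7: arr=3 -> substrate=6 bound=2 product=4
t=8: arr=3 -> substrate=9 bound=2 product=4

Answer: 2 2 2 2 2 2 2 2 2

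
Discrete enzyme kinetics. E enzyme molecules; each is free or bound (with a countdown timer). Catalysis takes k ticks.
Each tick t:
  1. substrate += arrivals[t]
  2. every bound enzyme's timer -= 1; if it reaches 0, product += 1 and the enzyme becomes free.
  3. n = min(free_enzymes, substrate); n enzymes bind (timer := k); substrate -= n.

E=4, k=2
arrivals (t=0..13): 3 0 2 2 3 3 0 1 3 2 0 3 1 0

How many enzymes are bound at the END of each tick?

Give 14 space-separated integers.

t=0: arr=3 -> substrate=0 bound=3 product=0
t=1: arr=0 -> substrate=0 bound=3 product=0
t=2: arr=2 -> substrate=0 bound=2 product=3
t=3: arr=2 -> substrate=0 bound=4 product=3
t=4: arr=3 -> substrate=1 bound=4 product=5
t=5: arr=3 -> substrate=2 bound=4 product=7
t=6: arr=0 -> substrate=0 bound=4 product=9
t=7: arr=1 -> substrate=0 bound=3 product=11
t=8: arr=3 -> substrate=0 bound=4 product=13
t=9: arr=2 -> substrate=1 bound=4 product=14
t=10: arr=0 -> substrate=0 bound=2 product=17
t=11: arr=3 -> substrate=0 bound=4 product=18
t=12: arr=1 -> substrate=0 bound=4 product=19
t=13: arr=0 -> substrate=0 bound=1 product=22

Answer: 3 3 2 4 4 4 4 3 4 4 2 4 4 1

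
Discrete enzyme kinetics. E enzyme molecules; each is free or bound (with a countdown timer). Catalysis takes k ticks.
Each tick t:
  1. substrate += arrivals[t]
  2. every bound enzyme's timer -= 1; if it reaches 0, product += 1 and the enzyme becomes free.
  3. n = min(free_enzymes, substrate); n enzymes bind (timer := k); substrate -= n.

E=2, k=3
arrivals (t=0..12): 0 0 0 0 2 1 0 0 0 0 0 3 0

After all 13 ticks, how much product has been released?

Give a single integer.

Answer: 3

Derivation:
t=0: arr=0 -> substrate=0 bound=0 product=0
t=1: arr=0 -> substrate=0 bound=0 product=0
t=2: arr=0 -> substrate=0 bound=0 product=0
t=3: arr=0 -> substrate=0 bound=0 product=0
t=4: arr=2 -> substrate=0 bound=2 product=0
t=5: arr=1 -> substrate=1 bound=2 product=0
t=6: arr=0 -> substrate=1 bound=2 product=0
t=7: arr=0 -> substrate=0 bound=1 product=2
t=8: arr=0 -> substrate=0 bound=1 product=2
t=9: arr=0 -> substrate=0 bound=1 product=2
t=10: arr=0 -> substrate=0 bound=0 product=3
t=11: arr=3 -> substrate=1 bound=2 product=3
t=12: arr=0 -> substrate=1 bound=2 product=3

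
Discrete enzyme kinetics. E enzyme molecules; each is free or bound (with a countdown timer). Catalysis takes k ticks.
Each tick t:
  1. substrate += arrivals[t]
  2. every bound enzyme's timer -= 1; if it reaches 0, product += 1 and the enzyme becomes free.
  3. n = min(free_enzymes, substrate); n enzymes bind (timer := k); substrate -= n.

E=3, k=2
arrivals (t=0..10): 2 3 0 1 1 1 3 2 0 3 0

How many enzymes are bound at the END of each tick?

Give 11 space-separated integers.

Answer: 2 3 3 3 2 2 3 3 3 3 3

Derivation:
t=0: arr=2 -> substrate=0 bound=2 product=0
t=1: arr=3 -> substrate=2 bound=3 product=0
t=2: arr=0 -> substrate=0 bound=3 product=2
t=3: arr=1 -> substrate=0 bound=3 product=3
t=4: arr=1 -> substrate=0 bound=2 product=5
t=5: arr=1 -> substrate=0 bound=2 product=6
t=6: arr=3 -> substrate=1 bound=3 product=7
t=7: arr=2 -> substrate=2 bound=3 product=8
t=8: arr=0 -> substrate=0 bound=3 product=10
t=9: arr=3 -> substrate=2 bound=3 product=11
t=10: arr=0 -> substrate=0 bound=3 product=13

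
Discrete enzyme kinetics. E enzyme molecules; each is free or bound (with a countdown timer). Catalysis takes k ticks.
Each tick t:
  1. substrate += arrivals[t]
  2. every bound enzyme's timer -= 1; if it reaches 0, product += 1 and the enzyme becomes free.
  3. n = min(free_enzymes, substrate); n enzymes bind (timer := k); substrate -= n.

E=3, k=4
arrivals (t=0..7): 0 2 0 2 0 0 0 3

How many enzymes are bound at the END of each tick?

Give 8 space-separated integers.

t=0: arr=0 -> substrate=0 bound=0 product=0
t=1: arr=2 -> substrate=0 bound=2 product=0
t=2: arr=0 -> substrate=0 bound=2 product=0
t=3: arr=2 -> substrate=1 bound=3 product=0
t=4: arr=0 -> substrate=1 bound=3 product=0
t=5: arr=0 -> substrate=0 bound=2 product=2
t=6: arr=0 -> substrate=0 bound=2 product=2
t=7: arr=3 -> substrate=1 bound=3 product=3

Answer: 0 2 2 3 3 2 2 3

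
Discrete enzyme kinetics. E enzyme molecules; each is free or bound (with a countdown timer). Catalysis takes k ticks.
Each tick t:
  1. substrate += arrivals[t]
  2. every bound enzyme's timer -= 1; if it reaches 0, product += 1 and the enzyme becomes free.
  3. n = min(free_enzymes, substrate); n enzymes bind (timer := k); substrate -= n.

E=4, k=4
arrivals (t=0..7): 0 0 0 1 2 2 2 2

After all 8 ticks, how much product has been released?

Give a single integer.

Answer: 1

Derivation:
t=0: arr=0 -> substrate=0 bound=0 product=0
t=1: arr=0 -> substrate=0 bound=0 product=0
t=2: arr=0 -> substrate=0 bound=0 product=0
t=3: arr=1 -> substrate=0 bound=1 product=0
t=4: arr=2 -> substrate=0 bound=3 product=0
t=5: arr=2 -> substrate=1 bound=4 product=0
t=6: arr=2 -> substrate=3 bound=4 product=0
t=7: arr=2 -> substrate=4 bound=4 product=1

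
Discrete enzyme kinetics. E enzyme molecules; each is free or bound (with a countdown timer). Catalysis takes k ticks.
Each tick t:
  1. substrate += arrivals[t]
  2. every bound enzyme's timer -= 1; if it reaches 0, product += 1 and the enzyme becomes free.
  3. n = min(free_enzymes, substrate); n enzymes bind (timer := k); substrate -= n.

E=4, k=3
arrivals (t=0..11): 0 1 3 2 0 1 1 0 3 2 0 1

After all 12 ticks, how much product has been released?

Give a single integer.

Answer: 11

Derivation:
t=0: arr=0 -> substrate=0 bound=0 product=0
t=1: arr=1 -> substrate=0 bound=1 product=0
t=2: arr=3 -> substrate=0 bound=4 product=0
t=3: arr=2 -> substrate=2 bound=4 product=0
t=4: arr=0 -> substrate=1 bound=4 product=1
t=5: arr=1 -> substrate=0 bound=3 product=4
t=6: arr=1 -> substrate=0 bound=4 product=4
t=7: arr=0 -> substrate=0 bound=3 product=5
t=8: arr=3 -> substrate=0 bound=4 product=7
t=9: arr=2 -> substrate=1 bound=4 product=8
t=10: arr=0 -> substrate=1 bound=4 product=8
t=11: arr=1 -> substrate=0 bound=3 product=11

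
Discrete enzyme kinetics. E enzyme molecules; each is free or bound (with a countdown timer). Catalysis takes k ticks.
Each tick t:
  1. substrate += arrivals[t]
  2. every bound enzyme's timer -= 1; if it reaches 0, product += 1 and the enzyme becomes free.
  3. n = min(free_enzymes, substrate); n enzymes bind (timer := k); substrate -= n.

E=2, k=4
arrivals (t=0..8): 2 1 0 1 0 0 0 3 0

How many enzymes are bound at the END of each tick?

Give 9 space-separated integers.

Answer: 2 2 2 2 2 2 2 2 2

Derivation:
t=0: arr=2 -> substrate=0 bound=2 product=0
t=1: arr=1 -> substrate=1 bound=2 product=0
t=2: arr=0 -> substrate=1 bound=2 product=0
t=3: arr=1 -> substrate=2 bound=2 product=0
t=4: arr=0 -> substrate=0 bound=2 product=2
t=5: arr=0 -> substrate=0 bound=2 product=2
t=6: arr=0 -> substrate=0 bound=2 product=2
t=7: arr=3 -> substrate=3 bound=2 product=2
t=8: arr=0 -> substrate=1 bound=2 product=4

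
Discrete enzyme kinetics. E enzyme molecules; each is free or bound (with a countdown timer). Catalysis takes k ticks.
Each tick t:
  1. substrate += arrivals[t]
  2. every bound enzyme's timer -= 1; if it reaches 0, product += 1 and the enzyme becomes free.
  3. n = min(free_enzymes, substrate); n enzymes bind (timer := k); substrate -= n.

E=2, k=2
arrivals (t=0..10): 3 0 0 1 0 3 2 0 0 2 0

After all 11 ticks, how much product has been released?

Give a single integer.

t=0: arr=3 -> substrate=1 bound=2 product=0
t=1: arr=0 -> substrate=1 bound=2 product=0
t=2: arr=0 -> substrate=0 bound=1 product=2
t=3: arr=1 -> substrate=0 bound=2 product=2
t=4: arr=0 -> substrate=0 bound=1 product=3
t=5: arr=3 -> substrate=1 bound=2 product=4
t=6: arr=2 -> substrate=3 bound=2 product=4
t=7: arr=0 -> substrate=1 bound=2 product=6
t=8: arr=0 -> substrate=1 bound=2 product=6
t=9: arr=2 -> substrate=1 bound=2 product=8
t=10: arr=0 -> substrate=1 bound=2 product=8

Answer: 8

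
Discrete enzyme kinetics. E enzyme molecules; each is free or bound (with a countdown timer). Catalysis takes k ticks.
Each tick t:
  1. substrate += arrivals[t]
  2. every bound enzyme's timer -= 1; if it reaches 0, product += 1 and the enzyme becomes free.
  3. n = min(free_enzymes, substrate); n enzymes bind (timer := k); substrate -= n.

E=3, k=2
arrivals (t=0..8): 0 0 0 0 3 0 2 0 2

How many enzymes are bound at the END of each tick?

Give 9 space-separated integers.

t=0: arr=0 -> substrate=0 bound=0 product=0
t=1: arr=0 -> substrate=0 bound=0 product=0
t=2: arr=0 -> substrate=0 bound=0 product=0
t=3: arr=0 -> substrate=0 bound=0 product=0
t=4: arr=3 -> substrate=0 bound=3 product=0
t=5: arr=0 -> substrate=0 bound=3 product=0
t=6: arr=2 -> substrate=0 bound=2 product=3
t=7: arr=0 -> substrate=0 bound=2 product=3
t=8: arr=2 -> substrate=0 bound=2 product=5

Answer: 0 0 0 0 3 3 2 2 2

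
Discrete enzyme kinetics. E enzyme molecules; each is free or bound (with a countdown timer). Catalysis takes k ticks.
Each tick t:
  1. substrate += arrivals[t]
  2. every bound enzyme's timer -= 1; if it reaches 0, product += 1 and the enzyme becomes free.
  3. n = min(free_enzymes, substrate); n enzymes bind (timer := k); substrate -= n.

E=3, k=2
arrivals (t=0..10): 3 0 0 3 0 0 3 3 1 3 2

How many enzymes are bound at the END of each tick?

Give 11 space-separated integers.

Answer: 3 3 0 3 3 0 3 3 3 3 3

Derivation:
t=0: arr=3 -> substrate=0 bound=3 product=0
t=1: arr=0 -> substrate=0 bound=3 product=0
t=2: arr=0 -> substrate=0 bound=0 product=3
t=3: arr=3 -> substrate=0 bound=3 product=3
t=4: arr=0 -> substrate=0 bound=3 product=3
t=5: arr=0 -> substrate=0 bound=0 product=6
t=6: arr=3 -> substrate=0 bound=3 product=6
t=7: arr=3 -> substrate=3 bound=3 product=6
t=8: arr=1 -> substrate=1 bound=3 product=9
t=9: arr=3 -> substrate=4 bound=3 product=9
t=10: arr=2 -> substrate=3 bound=3 product=12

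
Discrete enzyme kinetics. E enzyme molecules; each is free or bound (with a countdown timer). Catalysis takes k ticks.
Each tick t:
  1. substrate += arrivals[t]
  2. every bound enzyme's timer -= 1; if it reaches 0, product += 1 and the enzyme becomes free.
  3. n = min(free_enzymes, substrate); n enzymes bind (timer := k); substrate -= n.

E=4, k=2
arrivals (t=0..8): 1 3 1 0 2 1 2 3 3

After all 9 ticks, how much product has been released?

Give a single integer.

t=0: arr=1 -> substrate=0 bound=1 product=0
t=1: arr=3 -> substrate=0 bound=4 product=0
t=2: arr=1 -> substrate=0 bound=4 product=1
t=3: arr=0 -> substrate=0 bound=1 product=4
t=4: arr=2 -> substrate=0 bound=2 product=5
t=5: arr=1 -> substrate=0 bound=3 product=5
t=6: arr=2 -> substrate=0 bound=3 product=7
t=7: arr=3 -> substrate=1 bound=4 product=8
t=8: arr=3 -> substrate=2 bound=4 product=10

Answer: 10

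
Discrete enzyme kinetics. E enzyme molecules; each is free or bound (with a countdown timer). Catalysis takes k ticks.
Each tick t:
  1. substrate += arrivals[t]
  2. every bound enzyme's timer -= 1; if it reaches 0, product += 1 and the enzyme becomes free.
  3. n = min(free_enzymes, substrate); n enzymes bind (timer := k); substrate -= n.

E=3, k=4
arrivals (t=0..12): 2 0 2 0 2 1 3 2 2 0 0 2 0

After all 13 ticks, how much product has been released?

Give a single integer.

t=0: arr=2 -> substrate=0 bound=2 product=0
t=1: arr=0 -> substrate=0 bound=2 product=0
t=2: arr=2 -> substrate=1 bound=3 product=0
t=3: arr=0 -> substrate=1 bound=3 product=0
t=4: arr=2 -> substrate=1 bound=3 product=2
t=5: arr=1 -> substrate=2 bound=3 product=2
t=6: arr=3 -> substrate=4 bound=3 product=3
t=7: arr=2 -> substrate=6 bound=3 product=3
t=8: arr=2 -> substrate=6 bound=3 product=5
t=9: arr=0 -> substrate=6 bound=3 product=5
t=10: arr=0 -> substrate=5 bound=3 product=6
t=11: arr=2 -> substrate=7 bound=3 product=6
t=12: arr=0 -> substrate=5 bound=3 product=8

Answer: 8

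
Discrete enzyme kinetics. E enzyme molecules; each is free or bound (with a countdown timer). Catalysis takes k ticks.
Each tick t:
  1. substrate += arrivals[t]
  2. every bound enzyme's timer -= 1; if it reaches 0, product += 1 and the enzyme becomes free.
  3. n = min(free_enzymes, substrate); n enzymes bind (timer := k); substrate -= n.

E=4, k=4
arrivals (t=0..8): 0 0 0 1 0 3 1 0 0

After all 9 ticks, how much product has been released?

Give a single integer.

t=0: arr=0 -> substrate=0 bound=0 product=0
t=1: arr=0 -> substrate=0 bound=0 product=0
t=2: arr=0 -> substrate=0 bound=0 product=0
t=3: arr=1 -> substrate=0 bound=1 product=0
t=4: arr=0 -> substrate=0 bound=1 product=0
t=5: arr=3 -> substrate=0 bound=4 product=0
t=6: arr=1 -> substrate=1 bound=4 product=0
t=7: arr=0 -> substrate=0 bound=4 product=1
t=8: arr=0 -> substrate=0 bound=4 product=1

Answer: 1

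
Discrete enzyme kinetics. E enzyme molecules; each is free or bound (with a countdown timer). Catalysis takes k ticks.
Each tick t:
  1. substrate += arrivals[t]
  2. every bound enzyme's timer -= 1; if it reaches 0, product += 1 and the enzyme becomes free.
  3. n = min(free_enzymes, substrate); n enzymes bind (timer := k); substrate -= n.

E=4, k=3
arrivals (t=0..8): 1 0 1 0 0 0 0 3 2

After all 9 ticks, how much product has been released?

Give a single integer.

Answer: 2

Derivation:
t=0: arr=1 -> substrate=0 bound=1 product=0
t=1: arr=0 -> substrate=0 bound=1 product=0
t=2: arr=1 -> substrate=0 bound=2 product=0
t=3: arr=0 -> substrate=0 bound=1 product=1
t=4: arr=0 -> substrate=0 bound=1 product=1
t=5: arr=0 -> substrate=0 bound=0 product=2
t=6: arr=0 -> substrate=0 bound=0 product=2
t=7: arr=3 -> substrate=0 bound=3 product=2
t=8: arr=2 -> substrate=1 bound=4 product=2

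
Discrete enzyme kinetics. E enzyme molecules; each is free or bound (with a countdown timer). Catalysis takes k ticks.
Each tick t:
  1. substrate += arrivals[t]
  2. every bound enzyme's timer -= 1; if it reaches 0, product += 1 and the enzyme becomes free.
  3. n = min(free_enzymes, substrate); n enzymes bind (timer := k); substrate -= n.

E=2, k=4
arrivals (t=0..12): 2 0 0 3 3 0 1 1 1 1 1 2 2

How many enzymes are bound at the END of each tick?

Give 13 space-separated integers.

t=0: arr=2 -> substrate=0 bound=2 product=0
t=1: arr=0 -> substrate=0 bound=2 product=0
t=2: arr=0 -> substrate=0 bound=2 product=0
t=3: arr=3 -> substrate=3 bound=2 product=0
t=4: arr=3 -> substrate=4 bound=2 product=2
t=5: arr=0 -> substrate=4 bound=2 product=2
t=6: arr=1 -> substrate=5 bound=2 product=2
t=7: arr=1 -> substrate=6 bound=2 product=2
t=8: arr=1 -> substrate=5 bound=2 product=4
t=9: arr=1 -> substrate=6 bound=2 product=4
t=10: arr=1 -> substrate=7 bound=2 product=4
t=11: arr=2 -> substrate=9 bound=2 product=4
t=12: arr=2 -> substrate=9 bound=2 product=6

Answer: 2 2 2 2 2 2 2 2 2 2 2 2 2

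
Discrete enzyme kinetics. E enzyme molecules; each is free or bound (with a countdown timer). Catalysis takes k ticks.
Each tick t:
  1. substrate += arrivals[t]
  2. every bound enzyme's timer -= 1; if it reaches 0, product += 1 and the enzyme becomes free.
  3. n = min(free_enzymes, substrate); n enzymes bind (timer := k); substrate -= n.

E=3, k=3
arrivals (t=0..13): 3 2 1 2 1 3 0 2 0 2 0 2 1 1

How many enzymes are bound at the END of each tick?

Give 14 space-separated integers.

Answer: 3 3 3 3 3 3 3 3 3 3 3 3 3 3

Derivation:
t=0: arr=3 -> substrate=0 bound=3 product=0
t=1: arr=2 -> substrate=2 bound=3 product=0
t=2: arr=1 -> substrate=3 bound=3 product=0
t=3: arr=2 -> substrate=2 bound=3 product=3
t=4: arr=1 -> substrate=3 bound=3 product=3
t=5: arr=3 -> substrate=6 bound=3 product=3
t=6: arr=0 -> substrate=3 bound=3 product=6
t=7: arr=2 -> substrate=5 bound=3 product=6
t=8: arr=0 -> substrate=5 bound=3 product=6
t=9: arr=2 -> substrate=4 bound=3 product=9
t=10: arr=0 -> substrate=4 bound=3 product=9
t=11: arr=2 -> substrate=6 bound=3 product=9
t=12: arr=1 -> substrate=4 bound=3 product=12
t=13: arr=1 -> substrate=5 bound=3 product=12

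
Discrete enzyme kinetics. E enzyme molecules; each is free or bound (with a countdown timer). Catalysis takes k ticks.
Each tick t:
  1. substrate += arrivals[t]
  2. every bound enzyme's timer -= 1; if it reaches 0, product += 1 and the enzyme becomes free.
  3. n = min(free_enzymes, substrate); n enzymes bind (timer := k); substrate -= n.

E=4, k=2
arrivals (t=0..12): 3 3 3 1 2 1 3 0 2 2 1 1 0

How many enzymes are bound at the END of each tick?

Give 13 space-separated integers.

Answer: 3 4 4 4 4 4 4 4 3 4 3 2 1

Derivation:
t=0: arr=3 -> substrate=0 bound=3 product=0
t=1: arr=3 -> substrate=2 bound=4 product=0
t=2: arr=3 -> substrate=2 bound=4 product=3
t=3: arr=1 -> substrate=2 bound=4 product=4
t=4: arr=2 -> substrate=1 bound=4 product=7
t=5: arr=1 -> substrate=1 bound=4 product=8
t=6: arr=3 -> substrate=1 bound=4 product=11
t=7: arr=0 -> substrate=0 bound=4 product=12
t=8: arr=2 -> substrate=0 bound=3 product=15
t=9: arr=2 -> substrate=0 bound=4 product=16
t=10: arr=1 -> substrate=0 bound=3 product=18
t=11: arr=1 -> substrate=0 bound=2 product=20
t=12: arr=0 -> substrate=0 bound=1 product=21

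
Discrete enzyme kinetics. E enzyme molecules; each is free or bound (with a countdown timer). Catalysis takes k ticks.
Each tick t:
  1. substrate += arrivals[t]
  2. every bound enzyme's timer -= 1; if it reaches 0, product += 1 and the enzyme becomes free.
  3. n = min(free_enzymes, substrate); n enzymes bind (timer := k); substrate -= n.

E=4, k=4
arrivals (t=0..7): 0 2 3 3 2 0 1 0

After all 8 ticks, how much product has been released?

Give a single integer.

t=0: arr=0 -> substrate=0 bound=0 product=0
t=1: arr=2 -> substrate=0 bound=2 product=0
t=2: arr=3 -> substrate=1 bound=4 product=0
t=3: arr=3 -> substrate=4 bound=4 product=0
t=4: arr=2 -> substrate=6 bound=4 product=0
t=5: arr=0 -> substrate=4 bound=4 product=2
t=6: arr=1 -> substrate=3 bound=4 product=4
t=7: arr=0 -> substrate=3 bound=4 product=4

Answer: 4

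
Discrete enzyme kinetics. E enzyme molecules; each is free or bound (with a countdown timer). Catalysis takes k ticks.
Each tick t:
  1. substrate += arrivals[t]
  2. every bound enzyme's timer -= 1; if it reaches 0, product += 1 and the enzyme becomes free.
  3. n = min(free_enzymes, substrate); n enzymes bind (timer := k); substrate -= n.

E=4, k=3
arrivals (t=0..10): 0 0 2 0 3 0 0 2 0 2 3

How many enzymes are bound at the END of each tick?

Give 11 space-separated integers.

Answer: 0 0 2 2 4 3 3 3 2 4 4

Derivation:
t=0: arr=0 -> substrate=0 bound=0 product=0
t=1: arr=0 -> substrate=0 bound=0 product=0
t=2: arr=2 -> substrate=0 bound=2 product=0
t=3: arr=0 -> substrate=0 bound=2 product=0
t=4: arr=3 -> substrate=1 bound=4 product=0
t=5: arr=0 -> substrate=0 bound=3 product=2
t=6: arr=0 -> substrate=0 bound=3 product=2
t=7: arr=2 -> substrate=0 bound=3 product=4
t=8: arr=0 -> substrate=0 bound=2 product=5
t=9: arr=2 -> substrate=0 bound=4 product=5
t=10: arr=3 -> substrate=1 bound=4 product=7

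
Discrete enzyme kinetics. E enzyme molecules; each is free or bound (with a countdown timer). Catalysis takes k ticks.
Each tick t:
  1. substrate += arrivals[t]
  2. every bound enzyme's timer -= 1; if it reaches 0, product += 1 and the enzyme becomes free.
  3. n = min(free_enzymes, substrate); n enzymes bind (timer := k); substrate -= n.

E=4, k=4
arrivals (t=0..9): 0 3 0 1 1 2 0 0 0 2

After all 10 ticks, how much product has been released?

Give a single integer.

t=0: arr=0 -> substrate=0 bound=0 product=0
t=1: arr=3 -> substrate=0 bound=3 product=0
t=2: arr=0 -> substrate=0 bound=3 product=0
t=3: arr=1 -> substrate=0 bound=4 product=0
t=4: arr=1 -> substrate=1 bound=4 product=0
t=5: arr=2 -> substrate=0 bound=4 product=3
t=6: arr=0 -> substrate=0 bound=4 product=3
t=7: arr=0 -> substrate=0 bound=3 product=4
t=8: arr=0 -> substrate=0 bound=3 product=4
t=9: arr=2 -> substrate=0 bound=2 product=7

Answer: 7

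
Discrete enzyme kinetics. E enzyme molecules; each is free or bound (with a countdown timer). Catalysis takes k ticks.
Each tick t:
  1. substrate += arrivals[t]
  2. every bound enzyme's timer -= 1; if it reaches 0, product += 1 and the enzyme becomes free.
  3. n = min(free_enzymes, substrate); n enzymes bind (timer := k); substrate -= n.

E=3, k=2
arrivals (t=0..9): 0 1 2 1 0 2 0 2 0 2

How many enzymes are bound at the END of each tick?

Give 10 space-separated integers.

Answer: 0 1 3 3 1 2 2 2 2 2

Derivation:
t=0: arr=0 -> substrate=0 bound=0 product=0
t=1: arr=1 -> substrate=0 bound=1 product=0
t=2: arr=2 -> substrate=0 bound=3 product=0
t=3: arr=1 -> substrate=0 bound=3 product=1
t=4: arr=0 -> substrate=0 bound=1 product=3
t=5: arr=2 -> substrate=0 bound=2 product=4
t=6: arr=0 -> substrate=0 bound=2 product=4
t=7: arr=2 -> substrate=0 bound=2 product=6
t=8: arr=0 -> substrate=0 bound=2 product=6
t=9: arr=2 -> substrate=0 bound=2 product=8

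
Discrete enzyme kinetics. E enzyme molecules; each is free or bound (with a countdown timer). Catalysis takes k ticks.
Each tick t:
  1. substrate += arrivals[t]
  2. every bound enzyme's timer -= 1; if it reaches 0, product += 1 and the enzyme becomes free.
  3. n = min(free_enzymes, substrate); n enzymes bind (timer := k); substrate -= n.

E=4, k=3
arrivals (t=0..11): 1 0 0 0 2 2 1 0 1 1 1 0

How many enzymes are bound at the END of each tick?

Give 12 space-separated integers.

t=0: arr=1 -> substrate=0 bound=1 product=0
t=1: arr=0 -> substrate=0 bound=1 product=0
t=2: arr=0 -> substrate=0 bound=1 product=0
t=3: arr=0 -> substrate=0 bound=0 product=1
t=4: arr=2 -> substrate=0 bound=2 product=1
t=5: arr=2 -> substrate=0 bound=4 product=1
t=6: arr=1 -> substrate=1 bound=4 product=1
t=7: arr=0 -> substrate=0 bound=3 product=3
t=8: arr=1 -> substrate=0 bound=2 product=5
t=9: arr=1 -> substrate=0 bound=3 product=5
t=10: arr=1 -> substrate=0 bound=3 product=6
t=11: arr=0 -> substrate=0 bound=2 product=7

Answer: 1 1 1 0 2 4 4 3 2 3 3 2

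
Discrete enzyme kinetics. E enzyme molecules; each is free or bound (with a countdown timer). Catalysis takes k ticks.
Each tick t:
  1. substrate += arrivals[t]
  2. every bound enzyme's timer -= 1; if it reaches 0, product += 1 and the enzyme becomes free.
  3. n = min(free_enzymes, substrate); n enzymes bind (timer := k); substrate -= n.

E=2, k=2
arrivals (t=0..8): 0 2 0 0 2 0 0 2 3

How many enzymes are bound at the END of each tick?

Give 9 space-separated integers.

t=0: arr=0 -> substrate=0 bound=0 product=0
t=1: arr=2 -> substrate=0 bound=2 product=0
t=2: arr=0 -> substrate=0 bound=2 product=0
t=3: arr=0 -> substrate=0 bound=0 product=2
t=4: arr=2 -> substrate=0 bound=2 product=2
t=5: arr=0 -> substrate=0 bound=2 product=2
t=6: arr=0 -> substrate=0 bound=0 product=4
t=7: arr=2 -> substrate=0 bound=2 product=4
t=8: arr=3 -> substrate=3 bound=2 product=4

Answer: 0 2 2 0 2 2 0 2 2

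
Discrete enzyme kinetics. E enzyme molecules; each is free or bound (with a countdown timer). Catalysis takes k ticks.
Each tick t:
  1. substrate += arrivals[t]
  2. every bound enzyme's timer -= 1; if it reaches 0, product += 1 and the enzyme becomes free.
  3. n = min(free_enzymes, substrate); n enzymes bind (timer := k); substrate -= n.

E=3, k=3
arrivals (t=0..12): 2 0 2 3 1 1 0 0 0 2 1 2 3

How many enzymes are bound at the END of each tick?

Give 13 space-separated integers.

Answer: 2 2 3 3 3 3 3 3 3 3 3 3 3

Derivation:
t=0: arr=2 -> substrate=0 bound=2 product=0
t=1: arr=0 -> substrate=0 bound=2 product=0
t=2: arr=2 -> substrate=1 bound=3 product=0
t=3: arr=3 -> substrate=2 bound=3 product=2
t=4: arr=1 -> substrate=3 bound=3 product=2
t=5: arr=1 -> substrate=3 bound=3 product=3
t=6: arr=0 -> substrate=1 bound=3 product=5
t=7: arr=0 -> substrate=1 bound=3 product=5
t=8: arr=0 -> substrate=0 bound=3 product=6
t=9: arr=2 -> substrate=0 bound=3 product=8
t=10: arr=1 -> substrate=1 bound=3 product=8
t=11: arr=2 -> substrate=2 bound=3 product=9
t=12: arr=3 -> substrate=3 bound=3 product=11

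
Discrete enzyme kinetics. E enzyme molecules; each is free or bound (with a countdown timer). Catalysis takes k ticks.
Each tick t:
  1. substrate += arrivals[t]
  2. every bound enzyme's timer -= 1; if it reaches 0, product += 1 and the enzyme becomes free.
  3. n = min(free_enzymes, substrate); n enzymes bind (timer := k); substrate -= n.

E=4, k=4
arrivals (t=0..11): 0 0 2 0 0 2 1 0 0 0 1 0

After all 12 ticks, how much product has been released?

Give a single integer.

Answer: 5

Derivation:
t=0: arr=0 -> substrate=0 bound=0 product=0
t=1: arr=0 -> substrate=0 bound=0 product=0
t=2: arr=2 -> substrate=0 bound=2 product=0
t=3: arr=0 -> substrate=0 bound=2 product=0
t=4: arr=0 -> substrate=0 bound=2 product=0
t=5: arr=2 -> substrate=0 bound=4 product=0
t=6: arr=1 -> substrate=0 bound=3 product=2
t=7: arr=0 -> substrate=0 bound=3 product=2
t=8: arr=0 -> substrate=0 bound=3 product=2
t=9: arr=0 -> substrate=0 bound=1 product=4
t=10: arr=1 -> substrate=0 bound=1 product=5
t=11: arr=0 -> substrate=0 bound=1 product=5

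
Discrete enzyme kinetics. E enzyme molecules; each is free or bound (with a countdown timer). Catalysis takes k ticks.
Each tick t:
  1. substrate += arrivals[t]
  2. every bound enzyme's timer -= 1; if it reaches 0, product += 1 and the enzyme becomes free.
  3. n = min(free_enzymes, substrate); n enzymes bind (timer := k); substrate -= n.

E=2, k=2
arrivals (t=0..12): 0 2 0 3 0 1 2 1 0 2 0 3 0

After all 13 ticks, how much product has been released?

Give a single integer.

t=0: arr=0 -> substrate=0 bound=0 product=0
t=1: arr=2 -> substrate=0 bound=2 product=0
t=2: arr=0 -> substrate=0 bound=2 product=0
t=3: arr=3 -> substrate=1 bound=2 product=2
t=4: arr=0 -> substrate=1 bound=2 product=2
t=5: arr=1 -> substrate=0 bound=2 product=4
t=6: arr=2 -> substrate=2 bound=2 product=4
t=7: arr=1 -> substrate=1 bound=2 product=6
t=8: arr=0 -> substrate=1 bound=2 product=6
t=9: arr=2 -> substrate=1 bound=2 product=8
t=10: arr=0 -> substrate=1 bound=2 product=8
t=11: arr=3 -> substrate=2 bound=2 product=10
t=12: arr=0 -> substrate=2 bound=2 product=10

Answer: 10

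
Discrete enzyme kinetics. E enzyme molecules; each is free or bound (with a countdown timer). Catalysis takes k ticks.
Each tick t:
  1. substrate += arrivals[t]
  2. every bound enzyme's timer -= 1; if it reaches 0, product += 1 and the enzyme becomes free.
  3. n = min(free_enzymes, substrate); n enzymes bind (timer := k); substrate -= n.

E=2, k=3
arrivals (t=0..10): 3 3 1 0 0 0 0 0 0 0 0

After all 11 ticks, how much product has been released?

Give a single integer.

t=0: arr=3 -> substrate=1 bound=2 product=0
t=1: arr=3 -> substrate=4 bound=2 product=0
t=2: arr=1 -> substrate=5 bound=2 product=0
t=3: arr=0 -> substrate=3 bound=2 product=2
t=4: arr=0 -> substrate=3 bound=2 product=2
t=5: arr=0 -> substrate=3 bound=2 product=2
t=6: arr=0 -> substrate=1 bound=2 product=4
t=7: arr=0 -> substrate=1 bound=2 product=4
t=8: arr=0 -> substrate=1 bound=2 product=4
t=9: arr=0 -> substrate=0 bound=1 product=6
t=10: arr=0 -> substrate=0 bound=1 product=6

Answer: 6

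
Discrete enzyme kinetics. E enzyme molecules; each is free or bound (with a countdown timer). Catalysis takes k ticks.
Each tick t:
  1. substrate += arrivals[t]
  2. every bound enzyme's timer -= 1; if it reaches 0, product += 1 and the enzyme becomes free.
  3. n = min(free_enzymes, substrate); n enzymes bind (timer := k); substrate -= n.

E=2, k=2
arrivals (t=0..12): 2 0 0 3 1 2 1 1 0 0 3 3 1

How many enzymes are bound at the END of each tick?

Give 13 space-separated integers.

t=0: arr=2 -> substrate=0 bound=2 product=0
t=1: arr=0 -> substrate=0 bound=2 product=0
t=2: arr=0 -> substrate=0 bound=0 product=2
t=3: arr=3 -> substrate=1 bound=2 product=2
t=4: arr=1 -> substrate=2 bound=2 product=2
t=5: arr=2 -> substrate=2 bound=2 product=4
t=6: arr=1 -> substrate=3 bound=2 product=4
t=7: arr=1 -> substrate=2 bound=2 product=6
t=8: arr=0 -> substrate=2 bound=2 product=6
t=9: arr=0 -> substrate=0 bound=2 product=8
t=10: arr=3 -> substrate=3 bound=2 product=8
t=11: arr=3 -> substrate=4 bound=2 product=10
t=12: arr=1 -> substrate=5 bound=2 product=10

Answer: 2 2 0 2 2 2 2 2 2 2 2 2 2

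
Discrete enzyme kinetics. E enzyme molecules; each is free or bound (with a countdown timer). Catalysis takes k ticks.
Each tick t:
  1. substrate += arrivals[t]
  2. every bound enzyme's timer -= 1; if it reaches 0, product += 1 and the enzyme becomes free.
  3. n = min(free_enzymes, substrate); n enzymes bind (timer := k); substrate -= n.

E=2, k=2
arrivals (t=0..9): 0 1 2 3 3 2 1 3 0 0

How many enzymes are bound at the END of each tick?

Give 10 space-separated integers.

Answer: 0 1 2 2 2 2 2 2 2 2

Derivation:
t=0: arr=0 -> substrate=0 bound=0 product=0
t=1: arr=1 -> substrate=0 bound=1 product=0
t=2: arr=2 -> substrate=1 bound=2 product=0
t=3: arr=3 -> substrate=3 bound=2 product=1
t=4: arr=3 -> substrate=5 bound=2 product=2
t=5: arr=2 -> substrate=6 bound=2 product=3
t=6: arr=1 -> substrate=6 bound=2 product=4
t=7: arr=3 -> substrate=8 bound=2 product=5
t=8: arr=0 -> substrate=7 bound=2 product=6
t=9: arr=0 -> substrate=6 bound=2 product=7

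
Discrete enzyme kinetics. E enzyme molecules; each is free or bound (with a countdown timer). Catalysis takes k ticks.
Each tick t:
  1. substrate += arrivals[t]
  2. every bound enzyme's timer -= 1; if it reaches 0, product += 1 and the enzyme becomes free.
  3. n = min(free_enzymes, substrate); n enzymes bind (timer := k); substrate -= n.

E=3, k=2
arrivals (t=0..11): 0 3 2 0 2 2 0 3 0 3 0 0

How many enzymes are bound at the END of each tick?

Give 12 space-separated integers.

Answer: 0 3 3 2 3 3 3 3 3 3 3 1

Derivation:
t=0: arr=0 -> substrate=0 bound=0 product=0
t=1: arr=3 -> substrate=0 bound=3 product=0
t=2: arr=2 -> substrate=2 bound=3 product=0
t=3: arr=0 -> substrate=0 bound=2 product=3
t=4: arr=2 -> substrate=1 bound=3 product=3
t=5: arr=2 -> substrate=1 bound=3 product=5
t=6: arr=0 -> substrate=0 bound=3 product=6
t=7: arr=3 -> substrate=1 bound=3 product=8
t=8: arr=0 -> substrate=0 bound=3 product=9
t=9: arr=3 -> substrate=1 bound=3 product=11
t=10: arr=0 -> substrate=0 bound=3 product=12
t=11: arr=0 -> substrate=0 bound=1 product=14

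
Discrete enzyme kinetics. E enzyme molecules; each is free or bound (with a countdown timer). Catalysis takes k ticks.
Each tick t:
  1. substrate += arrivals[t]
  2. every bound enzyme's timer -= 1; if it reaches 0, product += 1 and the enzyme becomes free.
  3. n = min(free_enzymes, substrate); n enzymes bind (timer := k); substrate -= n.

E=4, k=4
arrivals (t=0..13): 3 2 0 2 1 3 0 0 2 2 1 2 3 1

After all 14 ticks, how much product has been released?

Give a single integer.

Answer: 12

Derivation:
t=0: arr=3 -> substrate=0 bound=3 product=0
t=1: arr=2 -> substrate=1 bound=4 product=0
t=2: arr=0 -> substrate=1 bound=4 product=0
t=3: arr=2 -> substrate=3 bound=4 product=0
t=4: arr=1 -> substrate=1 bound=4 product=3
t=5: arr=3 -> substrate=3 bound=4 product=4
t=6: arr=0 -> substrate=3 bound=4 product=4
t=7: arr=0 -> substrate=3 bound=4 product=4
t=8: arr=2 -> substrate=2 bound=4 product=7
t=9: arr=2 -> substrate=3 bound=4 product=8
t=10: arr=1 -> substrate=4 bound=4 product=8
t=11: arr=2 -> substrate=6 bound=4 product=8
t=12: arr=3 -> substrate=6 bound=4 product=11
t=13: arr=1 -> substrate=6 bound=4 product=12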